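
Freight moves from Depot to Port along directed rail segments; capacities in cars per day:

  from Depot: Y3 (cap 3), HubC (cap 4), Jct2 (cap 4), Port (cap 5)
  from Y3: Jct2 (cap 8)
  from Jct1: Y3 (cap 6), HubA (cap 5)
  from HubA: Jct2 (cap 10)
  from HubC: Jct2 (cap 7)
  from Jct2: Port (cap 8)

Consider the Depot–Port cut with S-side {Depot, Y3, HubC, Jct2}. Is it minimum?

Yes — it is a minimum cut (capacity 13).

Given cut capacity: 5 + 8 = 13.
Augment Depot→Port: bottleneck 5, flow now 5.
Augment Depot→Jct2→Port: bottleneck 4, flow now 9.
Augment Depot→Y3→Jct2→Port: bottleneck 3, flow now 12.
Augment Depot→HubC→Jct2→Port: bottleneck 1, flow now 13.
No augmenting path remains; maximum flow = 13.
Cut capacity 13 equals the max flow, so it is a minimum cut.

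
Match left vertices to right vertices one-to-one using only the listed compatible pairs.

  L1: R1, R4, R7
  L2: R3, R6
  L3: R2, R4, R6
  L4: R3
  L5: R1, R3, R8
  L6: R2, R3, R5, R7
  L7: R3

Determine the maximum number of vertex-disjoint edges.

Unit-capacity flow: source→left, listed edges, right→sink; max matching = max flow.
Augmenting path L1→R1 (+1); matched 1.
Augmenting path L2→R3 (+1); matched 2.
Augmenting path L3→R2 (+1); matched 3.
Augmenting path L5→R8 (+1); matched 4.
Augmenting path L6→R5 (+1); matched 5.
Augmenting path L4→R3→L2→R6 (+1); matched 6.
No augmenting path remains; maximum matching = 6.
König certificate: {L1, L2, L3, L5, L6, R3} is a vertex cover of size 6 (every listed pair touches it), so no matching can be larger.

6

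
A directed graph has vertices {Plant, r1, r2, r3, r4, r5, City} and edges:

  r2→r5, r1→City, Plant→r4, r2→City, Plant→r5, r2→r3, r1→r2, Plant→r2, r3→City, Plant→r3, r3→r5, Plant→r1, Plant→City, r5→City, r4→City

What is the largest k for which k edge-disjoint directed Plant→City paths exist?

Assign every edge capacity 1; by Menger, the answer equals the max flow.
Path Plant→City (+1); total 1.
Path Plant→r1→City (+1); total 2.
Path Plant→r2→City (+1); total 3.
Path Plant→r3→City (+1); total 4.
Path Plant→r4→City (+1); total 5.
Path Plant→r5→City (+1); total 6.
No residual Plant→City path; max flow = 6.
Certifying cut of size 6: {Plant→City, Plant→r1, Plant→r2, Plant→r3, Plant→r4, Plant→r5}.

6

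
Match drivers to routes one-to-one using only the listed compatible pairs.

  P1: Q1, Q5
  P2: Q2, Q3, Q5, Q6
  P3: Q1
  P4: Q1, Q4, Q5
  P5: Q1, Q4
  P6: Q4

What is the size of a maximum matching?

Unit-capacity flow: source→left, listed edges, right→sink; max matching = max flow.
Augmenting path P1→Q1 (+1); matched 1.
Augmenting path P2→Q2 (+1); matched 2.
Augmenting path P4→Q4 (+1); matched 3.
Augmenting path P3→Q1→P1→Q5 (+1); matched 4.
No augmenting path remains; maximum matching = 4.
König certificate: {P2, Q1, Q4, Q5} is a vertex cover of size 4 (every listed pair touches it), so no matching can be larger.

4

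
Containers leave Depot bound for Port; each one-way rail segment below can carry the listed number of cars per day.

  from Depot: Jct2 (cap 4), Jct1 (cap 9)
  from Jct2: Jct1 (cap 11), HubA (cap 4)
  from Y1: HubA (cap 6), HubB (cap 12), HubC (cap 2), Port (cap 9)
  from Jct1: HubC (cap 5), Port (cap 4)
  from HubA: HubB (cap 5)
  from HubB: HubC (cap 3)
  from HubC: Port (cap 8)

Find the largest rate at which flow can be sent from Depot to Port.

12

Augment Depot→Jct1→Port: bottleneck 4, flow now 4.
Augment Depot→Jct1→HubC→Port: bottleneck 5, flow now 9.
Augment Depot→Jct2→HubA→HubB→HubC→Port: bottleneck 3, flow now 12.
No augmenting path remains; maximum flow = 12.
In the residual graph, reachable from Depot: {Depot, Jct2, Jct1, HubA, HubB}.
Min-cut edges: Jct1→HubC (5), Jct1→Port (4), HubB→HubC (3); capacity 5 + 4 + 3 = 12.
This cut is saturated, so no flow can exceed 12.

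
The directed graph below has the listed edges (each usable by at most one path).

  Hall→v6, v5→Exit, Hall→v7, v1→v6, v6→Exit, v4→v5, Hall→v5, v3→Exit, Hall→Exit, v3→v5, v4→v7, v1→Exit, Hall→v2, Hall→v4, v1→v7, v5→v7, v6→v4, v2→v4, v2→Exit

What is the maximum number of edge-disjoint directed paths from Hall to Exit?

Assign every edge capacity 1; by Menger, the answer equals the max flow.
Path Hall→Exit (+1); total 1.
Path Hall→v2→Exit (+1); total 2.
Path Hall→v5→Exit (+1); total 3.
Path Hall→v6→Exit (+1); total 4.
No residual Hall→Exit path; max flow = 4.
Certifying cut of size 4: {Hall→Exit, Hall→v2, Hall→v6, v5→Exit}.

4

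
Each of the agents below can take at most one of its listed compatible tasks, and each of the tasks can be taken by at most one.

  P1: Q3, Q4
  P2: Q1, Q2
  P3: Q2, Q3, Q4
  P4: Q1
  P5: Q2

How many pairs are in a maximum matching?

Unit-capacity flow: source→left, listed edges, right→sink; max matching = max flow.
Augmenting path P1→Q3 (+1); matched 1.
Augmenting path P2→Q1 (+1); matched 2.
Augmenting path P3→Q2 (+1); matched 3.
Augmenting path P5→Q2→P3→Q4 (+1); matched 4.
No augmenting path remains; maximum matching = 4.
König certificate: {P1, P3, Q1, Q2} is a vertex cover of size 4 (every listed pair touches it), so no matching can be larger.

4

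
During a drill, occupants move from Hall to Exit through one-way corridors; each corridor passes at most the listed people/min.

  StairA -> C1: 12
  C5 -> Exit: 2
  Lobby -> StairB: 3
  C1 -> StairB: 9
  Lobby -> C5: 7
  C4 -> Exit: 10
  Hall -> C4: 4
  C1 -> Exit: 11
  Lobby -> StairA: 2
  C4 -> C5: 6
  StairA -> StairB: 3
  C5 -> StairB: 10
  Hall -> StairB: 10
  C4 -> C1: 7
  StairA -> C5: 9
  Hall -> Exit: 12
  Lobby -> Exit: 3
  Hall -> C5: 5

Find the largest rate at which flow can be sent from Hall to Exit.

18

Augment Hall→Exit: bottleneck 12, flow now 12.
Augment Hall→C4→Exit: bottleneck 4, flow now 16.
Augment Hall→C5→Exit: bottleneck 2, flow now 18.
No augmenting path remains; maximum flow = 18.
In the residual graph, reachable from Hall: {Hall, C5, StairB}.
Min-cut edges: Hall→C4 (4), Hall→Exit (12), C5→Exit (2); capacity 4 + 12 + 2 = 18.
This cut is saturated, so no flow can exceed 18.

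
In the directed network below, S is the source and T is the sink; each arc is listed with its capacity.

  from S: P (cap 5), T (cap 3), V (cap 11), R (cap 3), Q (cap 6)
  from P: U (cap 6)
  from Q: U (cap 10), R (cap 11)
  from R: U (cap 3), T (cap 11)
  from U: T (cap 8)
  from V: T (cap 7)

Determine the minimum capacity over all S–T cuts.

Augment S→T: bottleneck 3, flow now 3.
Augment S→R→T: bottleneck 3, flow now 6.
Augment S→V→T: bottleneck 7, flow now 13.
Augment S→P→U→T: bottleneck 5, flow now 18.
Augment S→Q→R→T: bottleneck 6, flow now 24.
No augmenting path remains; maximum flow = 24.
By max-flow min-cut, the minimum cut capacity equals the max flow.
In the residual graph, reachable from S: {S, V}.
Min-cut edges: S→P (5), S→Q (6), S→R (3), S→T (3), V→T (7); capacity 5 + 6 + 3 + 3 + 7 = 24.

24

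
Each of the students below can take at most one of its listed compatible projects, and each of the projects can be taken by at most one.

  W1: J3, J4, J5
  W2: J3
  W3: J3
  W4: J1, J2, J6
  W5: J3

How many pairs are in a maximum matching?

3

Unit-capacity flow: source→left, listed edges, right→sink; max matching = max flow.
Augmenting path W1→J3 (+1); matched 1.
Augmenting path W4→J1 (+1); matched 2.
Augmenting path W2→J3→W1→J4 (+1); matched 3.
No augmenting path remains; maximum matching = 3.
König certificate: {W1, W4, J3} is a vertex cover of size 3 (every listed pair touches it), so no matching can be larger.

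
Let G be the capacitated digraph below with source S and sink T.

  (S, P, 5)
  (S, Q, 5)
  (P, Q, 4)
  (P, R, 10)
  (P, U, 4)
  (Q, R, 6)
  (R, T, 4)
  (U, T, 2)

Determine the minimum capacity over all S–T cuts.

6

Augment S→P→R→T: bottleneck 4, flow now 4.
Augment S→P→U→T: bottleneck 1, flow now 5.
Augment S→Q→R→P→U→T: bottleneck 1, flow now 6. (uses reverse residual edge)
No augmenting path remains; maximum flow = 6.
By max-flow min-cut, the minimum cut capacity equals the max flow.
In the residual graph, reachable from S: {S, P, Q, R, U}.
Min-cut edges: R→T (4), U→T (2); capacity 4 + 2 = 6.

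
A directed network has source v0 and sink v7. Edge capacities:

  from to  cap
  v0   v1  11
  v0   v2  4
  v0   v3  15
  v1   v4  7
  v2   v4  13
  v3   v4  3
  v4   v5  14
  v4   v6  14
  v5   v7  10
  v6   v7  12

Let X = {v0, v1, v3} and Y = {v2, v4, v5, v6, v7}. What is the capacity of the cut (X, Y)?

Edges leaving {v0, v1, v3}: v0→v2 (4), v1→v4 (7), v3→v4 (3).
Cut capacity = 4 + 7 + 3 = 14.

14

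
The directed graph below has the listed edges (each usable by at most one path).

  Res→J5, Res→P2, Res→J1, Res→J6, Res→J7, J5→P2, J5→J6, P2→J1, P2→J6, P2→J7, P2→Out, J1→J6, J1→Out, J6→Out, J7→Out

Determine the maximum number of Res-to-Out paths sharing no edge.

4

Assign every edge capacity 1; by Menger, the answer equals the max flow.
Path Res→P2→Out (+1); total 1.
Path Res→J1→Out (+1); total 2.
Path Res→J6→Out (+1); total 3.
Path Res→J7→Out (+1); total 4.
No residual Res→Out path; max flow = 4.
Certifying cut of size 4: {J1→Out, J6→Out, J7→Out, P2→Out}.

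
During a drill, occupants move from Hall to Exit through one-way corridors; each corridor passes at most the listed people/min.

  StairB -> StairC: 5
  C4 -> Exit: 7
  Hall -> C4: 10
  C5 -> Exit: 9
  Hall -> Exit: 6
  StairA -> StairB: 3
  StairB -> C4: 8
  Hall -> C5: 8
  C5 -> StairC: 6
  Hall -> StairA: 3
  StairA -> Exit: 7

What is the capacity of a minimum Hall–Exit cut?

24

Augment Hall→Exit: bottleneck 6, flow now 6.
Augment Hall→StairA→Exit: bottleneck 3, flow now 9.
Augment Hall→C5→Exit: bottleneck 8, flow now 17.
Augment Hall→C4→Exit: bottleneck 7, flow now 24.
No augmenting path remains; maximum flow = 24.
By max-flow min-cut, the minimum cut capacity equals the max flow.
In the residual graph, reachable from Hall: {Hall, C4}.
Min-cut edges: Hall→StairA (3), Hall→C5 (8), Hall→Exit (6), C4→Exit (7); capacity 3 + 8 + 6 + 7 = 24.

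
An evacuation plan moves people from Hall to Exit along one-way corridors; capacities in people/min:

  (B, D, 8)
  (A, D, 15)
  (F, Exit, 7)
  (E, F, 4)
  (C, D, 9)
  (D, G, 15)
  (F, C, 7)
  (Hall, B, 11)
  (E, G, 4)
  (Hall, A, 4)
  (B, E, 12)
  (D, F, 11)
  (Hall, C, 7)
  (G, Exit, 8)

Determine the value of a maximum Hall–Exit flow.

Augment Hall→A→D→F→Exit: bottleneck 4, flow now 4.
Augment Hall→B→D→F→Exit: bottleneck 3, flow now 7.
Augment Hall→B→D→G→Exit: bottleneck 5, flow now 12.
Augment Hall→B→E→G→Exit: bottleneck 3, flow now 15.
No augmenting path remains; maximum flow = 15.
In the residual graph, reachable from Hall: {Hall, A, B, C, D, E, F, G}.
Min-cut edges: F→Exit (7), G→Exit (8); capacity 7 + 8 = 15.
This cut is saturated, so no flow can exceed 15.

15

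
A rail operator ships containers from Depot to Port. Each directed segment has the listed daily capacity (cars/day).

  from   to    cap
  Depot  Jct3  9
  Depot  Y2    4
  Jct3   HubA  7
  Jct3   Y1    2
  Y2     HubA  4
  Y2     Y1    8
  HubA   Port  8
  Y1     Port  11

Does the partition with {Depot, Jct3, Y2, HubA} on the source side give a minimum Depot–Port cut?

Given cut capacity: 2 + 8 + 8 = 18.
Augment Depot→Jct3→HubA→Port: bottleneck 7, flow now 7.
Augment Depot→Jct3→Y1→Port: bottleneck 2, flow now 9.
Augment Depot→Y2→HubA→Port: bottleneck 1, flow now 10.
Augment Depot→Y2→Y1→Port: bottleneck 3, flow now 13.
No augmenting path remains; maximum flow = 13.
In the residual graph, reachable from Depot: {Depot}.
Min-cut edges: Depot→Jct3 (9), Depot→Y2 (4); capacity 9 + 4 = 13.
Cut capacity 18 exceeds the max flow 13, so it is not minimum.

No — its capacity is 18, but the minimum cut has capacity 13.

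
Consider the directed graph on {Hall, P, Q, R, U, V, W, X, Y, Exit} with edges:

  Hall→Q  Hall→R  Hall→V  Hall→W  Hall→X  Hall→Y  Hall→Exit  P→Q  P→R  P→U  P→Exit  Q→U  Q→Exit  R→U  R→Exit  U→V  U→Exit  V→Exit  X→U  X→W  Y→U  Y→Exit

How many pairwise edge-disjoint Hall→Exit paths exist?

6

Assign every edge capacity 1; by Menger, the answer equals the max flow.
Path Hall→Exit (+1); total 1.
Path Hall→Q→Exit (+1); total 2.
Path Hall→R→Exit (+1); total 3.
Path Hall→V→Exit (+1); total 4.
Path Hall→Y→Exit (+1); total 5.
Path Hall→X→U→Exit (+1); total 6.
No residual Hall→Exit path; max flow = 6.
Certifying cut of size 6: {Hall→Exit, Hall→Q, Hall→R, Hall→V, Hall→X, Hall→Y}.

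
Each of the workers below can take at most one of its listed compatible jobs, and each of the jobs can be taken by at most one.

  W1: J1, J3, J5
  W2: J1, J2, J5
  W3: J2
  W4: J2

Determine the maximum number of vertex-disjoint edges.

Unit-capacity flow: source→left, listed edges, right→sink; max matching = max flow.
Augmenting path W1→J1 (+1); matched 1.
Augmenting path W2→J2 (+1); matched 2.
Augmenting path W3→J2→W2→J5 (+1); matched 3.
No augmenting path remains; maximum matching = 3.
König certificate: {W1, W2, J2} is a vertex cover of size 3 (every listed pair touches it), so no matching can be larger.

3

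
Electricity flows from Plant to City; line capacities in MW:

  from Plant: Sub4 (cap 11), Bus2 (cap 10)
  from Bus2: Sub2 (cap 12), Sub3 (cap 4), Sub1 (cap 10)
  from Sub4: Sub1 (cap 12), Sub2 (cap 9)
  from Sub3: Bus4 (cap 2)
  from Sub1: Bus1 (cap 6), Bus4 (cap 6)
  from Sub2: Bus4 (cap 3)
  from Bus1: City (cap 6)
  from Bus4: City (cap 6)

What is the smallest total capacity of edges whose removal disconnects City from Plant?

12

Augment Plant→Bus2→Sub3→Bus4→City: bottleneck 2, flow now 2.
Augment Plant→Bus2→Sub1→Bus1→City: bottleneck 6, flow now 8.
Augment Plant→Bus2→Sub1→Bus4→City: bottleneck 2, flow now 10.
Augment Plant→Sub4→Sub1→Bus4→City: bottleneck 2, flow now 12.
No augmenting path remains; maximum flow = 12.
By max-flow min-cut, the minimum cut capacity equals the max flow.
In the residual graph, reachable from Plant: {Plant, Bus2, Sub4, Sub3, Sub1, Sub2, Bus4}.
Min-cut edges: Sub1→Bus1 (6), Bus4→City (6); capacity 6 + 6 = 12.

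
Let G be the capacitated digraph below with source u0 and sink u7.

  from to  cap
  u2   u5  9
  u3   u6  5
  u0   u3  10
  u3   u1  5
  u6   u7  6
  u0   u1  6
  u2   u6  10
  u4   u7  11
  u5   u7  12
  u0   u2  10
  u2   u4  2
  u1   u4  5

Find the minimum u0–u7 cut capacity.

20

Augment u0→u1→u4→u7: bottleneck 5, flow now 5.
Augment u0→u2→u4→u7: bottleneck 2, flow now 7.
Augment u0→u2→u5→u7: bottleneck 8, flow now 15.
Augment u0→u3→u6→u7: bottleneck 5, flow now 20.
No augmenting path remains; maximum flow = 20.
By max-flow min-cut, the minimum cut capacity equals the max flow.
In the residual graph, reachable from u0: {u0, u1, u3}.
Min-cut edges: u0→u2 (10), u1→u4 (5), u3→u6 (5); capacity 10 + 5 + 5 = 20.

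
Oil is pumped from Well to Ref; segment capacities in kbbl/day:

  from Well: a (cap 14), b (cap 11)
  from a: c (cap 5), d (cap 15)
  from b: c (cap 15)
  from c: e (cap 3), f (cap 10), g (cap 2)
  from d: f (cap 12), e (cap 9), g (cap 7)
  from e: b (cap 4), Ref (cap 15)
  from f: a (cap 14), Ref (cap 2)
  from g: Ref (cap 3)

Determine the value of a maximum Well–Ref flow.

17

Augment Well→a→c→e→Ref: bottleneck 3, flow now 3.
Augment Well→a→c→f→Ref: bottleneck 2, flow now 5.
Augment Well→a→d→e→Ref: bottleneck 9, flow now 14.
Augment Well→b→c→g→Ref: bottleneck 2, flow now 16.
Augment Well→b→c→a→d→g→Ref: bottleneck 1, flow now 17. (uses reverse residual edge)
No augmenting path remains; maximum flow = 17.
In the residual graph, reachable from Well: {Well, a, b, c, d, f, g}.
Min-cut edges: c→e (3), d→e (9), f→Ref (2), g→Ref (3); capacity 3 + 9 + 2 + 3 = 17.
This cut is saturated, so no flow can exceed 17.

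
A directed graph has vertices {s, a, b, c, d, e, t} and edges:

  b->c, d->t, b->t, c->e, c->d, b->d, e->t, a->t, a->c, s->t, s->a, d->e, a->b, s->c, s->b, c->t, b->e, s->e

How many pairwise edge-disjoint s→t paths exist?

5

Assign every edge capacity 1; by Menger, the answer equals the max flow.
Path s→t (+1); total 1.
Path s→a→t (+1); total 2.
Path s→b→t (+1); total 3.
Path s→c→t (+1); total 4.
Path s→e→t (+1); total 5.
No residual s→t path; max flow = 5.
Certifying cut of size 5: {s→a, s→b, s→c, s→e, s→t}.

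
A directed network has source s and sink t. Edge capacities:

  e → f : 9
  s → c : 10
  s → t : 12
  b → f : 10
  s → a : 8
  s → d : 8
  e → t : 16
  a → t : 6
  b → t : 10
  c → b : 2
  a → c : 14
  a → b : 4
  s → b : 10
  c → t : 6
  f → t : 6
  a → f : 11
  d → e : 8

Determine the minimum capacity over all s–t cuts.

46

Augment s→t: bottleneck 12, flow now 12.
Augment s→a→t: bottleneck 6, flow now 18.
Augment s→b→t: bottleneck 10, flow now 28.
Augment s→c→t: bottleneck 6, flow now 34.
Augment s→a→f→t: bottleneck 2, flow now 36.
Augment s→d→e→t: bottleneck 8, flow now 44.
Augment s→c→b→f→t: bottleneck 2, flow now 46.
No augmenting path remains; maximum flow = 46.
By max-flow min-cut, the minimum cut capacity equals the max flow.
In the residual graph, reachable from s: {s, c}.
Min-cut edges: s→a (8), s→b (10), s→d (8), s→t (12), c→b (2), c→t (6); capacity 8 + 10 + 8 + 12 + 2 + 6 = 46.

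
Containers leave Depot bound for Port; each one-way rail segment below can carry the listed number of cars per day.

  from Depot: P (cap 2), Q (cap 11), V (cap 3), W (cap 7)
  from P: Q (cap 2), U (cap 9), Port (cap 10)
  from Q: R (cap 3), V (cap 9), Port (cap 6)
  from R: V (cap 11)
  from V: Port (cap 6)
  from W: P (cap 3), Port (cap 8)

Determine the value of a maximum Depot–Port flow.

21

Augment Depot→P→Port: bottleneck 2, flow now 2.
Augment Depot→Q→Port: bottleneck 6, flow now 8.
Augment Depot→V→Port: bottleneck 3, flow now 11.
Augment Depot→W→Port: bottleneck 7, flow now 18.
Augment Depot→Q→V→Port: bottleneck 3, flow now 21.
No augmenting path remains; maximum flow = 21.
In the residual graph, reachable from Depot: {Depot, Q, R, V}.
Min-cut edges: Depot→P (2), Depot→W (7), Q→Port (6), V→Port (6); capacity 2 + 7 + 6 + 6 = 21.
This cut is saturated, so no flow can exceed 21.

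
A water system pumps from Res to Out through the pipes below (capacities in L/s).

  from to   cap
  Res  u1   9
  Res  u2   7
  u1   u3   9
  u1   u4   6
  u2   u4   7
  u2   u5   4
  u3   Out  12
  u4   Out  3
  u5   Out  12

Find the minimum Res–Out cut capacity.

16

Augment Res→u1→u3→Out: bottleneck 9, flow now 9.
Augment Res→u2→u4→Out: bottleneck 3, flow now 12.
Augment Res→u2→u5→Out: bottleneck 4, flow now 16.
No augmenting path remains; maximum flow = 16.
By max-flow min-cut, the minimum cut capacity equals the max flow.
In the residual graph, reachable from Res: {Res}.
Min-cut edges: Res→u1 (9), Res→u2 (7); capacity 9 + 7 = 16.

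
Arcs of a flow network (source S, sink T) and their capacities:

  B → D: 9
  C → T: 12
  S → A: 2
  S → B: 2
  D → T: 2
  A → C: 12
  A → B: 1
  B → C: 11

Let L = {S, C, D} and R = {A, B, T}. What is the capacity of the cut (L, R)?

18

Edges leaving {S, C, D}: S→A (2), S→B (2), C→T (12), D→T (2).
Cut capacity = 2 + 2 + 12 + 2 = 18.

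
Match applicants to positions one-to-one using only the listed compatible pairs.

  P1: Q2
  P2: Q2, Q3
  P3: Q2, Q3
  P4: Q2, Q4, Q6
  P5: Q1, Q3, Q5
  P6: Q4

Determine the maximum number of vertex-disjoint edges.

5

Unit-capacity flow: source→left, listed edges, right→sink; max matching = max flow.
Augmenting path P1→Q2 (+1); matched 1.
Augmenting path P2→Q3 (+1); matched 2.
Augmenting path P4→Q4 (+1); matched 3.
Augmenting path P5→Q1 (+1); matched 4.
Augmenting path P6→Q4→P4→Q6 (+1); matched 5.
No augmenting path remains; maximum matching = 5.
König certificate: {P4, P5, P6, Q2, Q3} is a vertex cover of size 5 (every listed pair touches it), so no matching can be larger.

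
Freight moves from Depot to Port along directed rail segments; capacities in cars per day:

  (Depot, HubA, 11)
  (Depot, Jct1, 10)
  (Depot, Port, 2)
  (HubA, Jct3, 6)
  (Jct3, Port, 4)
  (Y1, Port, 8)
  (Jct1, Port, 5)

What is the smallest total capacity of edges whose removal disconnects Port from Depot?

11

Augment Depot→Port: bottleneck 2, flow now 2.
Augment Depot→Jct1→Port: bottleneck 5, flow now 7.
Augment Depot→HubA→Jct3→Port: bottleneck 4, flow now 11.
No augmenting path remains; maximum flow = 11.
By max-flow min-cut, the minimum cut capacity equals the max flow.
In the residual graph, reachable from Depot: {Depot, HubA, Jct3, Jct1}.
Min-cut edges: Depot→Port (2), Jct3→Port (4), Jct1→Port (5); capacity 2 + 4 + 5 = 11.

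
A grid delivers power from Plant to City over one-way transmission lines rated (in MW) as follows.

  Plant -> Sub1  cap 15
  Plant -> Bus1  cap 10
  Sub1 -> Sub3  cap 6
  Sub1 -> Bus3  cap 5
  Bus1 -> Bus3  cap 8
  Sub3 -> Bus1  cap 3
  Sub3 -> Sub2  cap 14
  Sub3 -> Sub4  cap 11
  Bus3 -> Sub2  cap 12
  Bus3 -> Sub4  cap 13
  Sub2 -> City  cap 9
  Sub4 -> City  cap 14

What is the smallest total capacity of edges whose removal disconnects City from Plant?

Augment Plant→Sub1→Sub3→Sub2→City: bottleneck 6, flow now 6.
Augment Plant→Sub1→Bus3→Sub2→City: bottleneck 3, flow now 9.
Augment Plant→Sub1→Bus3→Sub4→City: bottleneck 2, flow now 11.
Augment Plant→Bus1→Bus3→Sub4→City: bottleneck 8, flow now 19.
No augmenting path remains; maximum flow = 19.
By max-flow min-cut, the minimum cut capacity equals the max flow.
In the residual graph, reachable from Plant: {Plant, Sub1, Bus1}.
Min-cut edges: Sub1→Sub3 (6), Sub1→Bus3 (5), Bus1→Bus3 (8); capacity 6 + 5 + 8 = 19.

19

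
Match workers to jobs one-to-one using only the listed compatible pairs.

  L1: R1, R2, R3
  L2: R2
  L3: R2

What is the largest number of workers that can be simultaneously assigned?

2

Unit-capacity flow: source→left, listed edges, right→sink; max matching = max flow.
Augmenting path L1→R1 (+1); matched 1.
Augmenting path L2→R2 (+1); matched 2.
No augmenting path remains; maximum matching = 2.
König certificate: {L1, R2} is a vertex cover of size 2 (every listed pair touches it), so no matching can be larger.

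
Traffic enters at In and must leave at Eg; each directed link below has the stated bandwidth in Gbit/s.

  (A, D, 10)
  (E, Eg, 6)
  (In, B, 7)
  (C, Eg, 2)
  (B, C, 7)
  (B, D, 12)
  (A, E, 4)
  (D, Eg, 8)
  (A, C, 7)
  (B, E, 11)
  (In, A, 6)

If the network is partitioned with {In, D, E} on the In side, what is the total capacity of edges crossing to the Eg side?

27

Edges leaving {In, D, E}: In→A (6), In→B (7), D→Eg (8), E→Eg (6).
Cut capacity = 6 + 7 + 8 + 6 = 27.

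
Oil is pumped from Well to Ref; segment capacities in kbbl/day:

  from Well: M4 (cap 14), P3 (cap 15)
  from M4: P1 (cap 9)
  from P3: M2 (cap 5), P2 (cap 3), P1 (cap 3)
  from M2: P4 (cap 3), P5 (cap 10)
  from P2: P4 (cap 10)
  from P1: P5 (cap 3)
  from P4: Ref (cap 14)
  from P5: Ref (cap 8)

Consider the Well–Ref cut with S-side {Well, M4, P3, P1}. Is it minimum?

Given cut capacity: 5 + 3 + 3 = 11.
Augment Well→M4→P1→P5→Ref: bottleneck 3, flow now 3.
Augment Well→P3→M2→P4→Ref: bottleneck 3, flow now 6.
Augment Well→P3→M2→P5→Ref: bottleneck 2, flow now 8.
Augment Well→P3→P2→P4→Ref: bottleneck 3, flow now 11.
No augmenting path remains; maximum flow = 11.
Cut capacity 11 equals the max flow, so it is a minimum cut.

Yes — it is a minimum cut (capacity 11).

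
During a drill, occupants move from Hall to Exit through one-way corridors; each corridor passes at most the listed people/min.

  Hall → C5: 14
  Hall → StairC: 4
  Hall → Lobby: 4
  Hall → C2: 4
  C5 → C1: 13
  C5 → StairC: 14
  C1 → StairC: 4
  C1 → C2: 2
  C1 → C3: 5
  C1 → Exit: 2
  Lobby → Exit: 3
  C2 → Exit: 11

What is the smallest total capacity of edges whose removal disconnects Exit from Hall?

Augment Hall→Lobby→Exit: bottleneck 3, flow now 3.
Augment Hall→C2→Exit: bottleneck 4, flow now 7.
Augment Hall→C5→C1→Exit: bottleneck 2, flow now 9.
Augment Hall→C5→C1→C2→Exit: bottleneck 2, flow now 11.
No augmenting path remains; maximum flow = 11.
By max-flow min-cut, the minimum cut capacity equals the max flow.
In the residual graph, reachable from Hall: {Hall, C5, C1, StairC, Lobby, C3}.
Min-cut edges: Hall→C2 (4), C1→C2 (2), C1→Exit (2), Lobby→Exit (3); capacity 4 + 2 + 2 + 3 = 11.

11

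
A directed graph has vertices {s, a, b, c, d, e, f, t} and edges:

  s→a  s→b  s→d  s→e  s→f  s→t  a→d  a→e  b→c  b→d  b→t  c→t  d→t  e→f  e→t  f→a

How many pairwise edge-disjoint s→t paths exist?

Assign every edge capacity 1; by Menger, the answer equals the max flow.
Path s→t (+1); total 1.
Path s→b→t (+1); total 2.
Path s→d→t (+1); total 3.
Path s→e→t (+1); total 4.
No residual s→t path; max flow = 4.
Certifying cut of size 4: {d→t, e→t, s→b, s→t}.

4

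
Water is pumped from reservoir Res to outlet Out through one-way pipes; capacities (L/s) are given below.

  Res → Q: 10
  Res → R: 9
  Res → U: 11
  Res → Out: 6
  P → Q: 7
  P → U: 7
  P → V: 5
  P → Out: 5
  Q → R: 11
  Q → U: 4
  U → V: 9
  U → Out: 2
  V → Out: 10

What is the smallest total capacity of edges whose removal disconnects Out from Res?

17

Augment Res→Out: bottleneck 6, flow now 6.
Augment Res→U→Out: bottleneck 2, flow now 8.
Augment Res→U→V→Out: bottleneck 9, flow now 17.
No augmenting path remains; maximum flow = 17.
By max-flow min-cut, the minimum cut capacity equals the max flow.
In the residual graph, reachable from Res: {Res, Q, R, U}.
Min-cut edges: Res→Out (6), U→V (9), U→Out (2); capacity 6 + 9 + 2 = 17.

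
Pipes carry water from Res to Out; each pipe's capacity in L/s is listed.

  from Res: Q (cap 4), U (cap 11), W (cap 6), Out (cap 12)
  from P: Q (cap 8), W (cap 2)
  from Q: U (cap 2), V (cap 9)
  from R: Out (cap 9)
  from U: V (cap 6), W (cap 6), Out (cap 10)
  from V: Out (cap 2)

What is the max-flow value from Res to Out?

Augment Res→Out: bottleneck 12, flow now 12.
Augment Res→U→Out: bottleneck 10, flow now 22.
Augment Res→Q→V→Out: bottleneck 2, flow now 24.
No augmenting path remains; maximum flow = 24.
In the residual graph, reachable from Res: {Res, Q, U, V, W}.
Min-cut edges: Res→Out (12), U→Out (10), V→Out (2); capacity 12 + 10 + 2 = 24.
This cut is saturated, so no flow can exceed 24.

24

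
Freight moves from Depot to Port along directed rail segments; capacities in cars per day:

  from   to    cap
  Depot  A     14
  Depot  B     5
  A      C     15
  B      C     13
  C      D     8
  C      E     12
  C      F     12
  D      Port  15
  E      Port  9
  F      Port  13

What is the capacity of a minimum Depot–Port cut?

19

Augment Depot→A→C→D→Port: bottleneck 8, flow now 8.
Augment Depot→A→C→E→Port: bottleneck 6, flow now 14.
Augment Depot→B→C→E→Port: bottleneck 3, flow now 17.
Augment Depot→B→C→F→Port: bottleneck 2, flow now 19.
No augmenting path remains; maximum flow = 19.
By max-flow min-cut, the minimum cut capacity equals the max flow.
In the residual graph, reachable from Depot: {Depot}.
Min-cut edges: Depot→A (14), Depot→B (5); capacity 14 + 5 = 19.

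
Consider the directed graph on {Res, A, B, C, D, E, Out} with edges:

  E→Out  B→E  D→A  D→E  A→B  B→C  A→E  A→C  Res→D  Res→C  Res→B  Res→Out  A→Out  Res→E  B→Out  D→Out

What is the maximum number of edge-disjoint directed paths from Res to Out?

Assign every edge capacity 1; by Menger, the answer equals the max flow.
Path Res→Out (+1); total 1.
Path Res→B→Out (+1); total 2.
Path Res→D→Out (+1); total 3.
Path Res→E→Out (+1); total 4.
No residual Res→Out path; max flow = 4.
Certifying cut of size 4: {Res→B, Res→D, Res→E, Res→Out}.

4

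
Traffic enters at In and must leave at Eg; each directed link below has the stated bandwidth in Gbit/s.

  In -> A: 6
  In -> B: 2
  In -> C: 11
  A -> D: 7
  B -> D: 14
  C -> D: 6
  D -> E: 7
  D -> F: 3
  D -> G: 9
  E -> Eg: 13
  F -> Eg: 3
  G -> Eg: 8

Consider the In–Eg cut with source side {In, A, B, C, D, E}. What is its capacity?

25

Edges leaving {In, A, B, C, D, E}: D→F (3), D→G (9), E→Eg (13).
Cut capacity = 3 + 9 + 13 = 25.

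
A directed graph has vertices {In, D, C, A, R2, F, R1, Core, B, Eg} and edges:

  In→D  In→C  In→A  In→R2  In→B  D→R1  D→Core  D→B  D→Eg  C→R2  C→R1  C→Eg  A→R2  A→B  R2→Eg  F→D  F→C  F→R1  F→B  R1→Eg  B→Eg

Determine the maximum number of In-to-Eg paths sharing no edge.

4

Assign every edge capacity 1; by Menger, the answer equals the max flow.
Path In→D→Eg (+1); total 1.
Path In→C→Eg (+1); total 2.
Path In→R2→Eg (+1); total 3.
Path In→B→Eg (+1); total 4.
No residual In→Eg path; max flow = 4.
Certifying cut of size 4: {B→Eg, In→C, In→D, R2→Eg}.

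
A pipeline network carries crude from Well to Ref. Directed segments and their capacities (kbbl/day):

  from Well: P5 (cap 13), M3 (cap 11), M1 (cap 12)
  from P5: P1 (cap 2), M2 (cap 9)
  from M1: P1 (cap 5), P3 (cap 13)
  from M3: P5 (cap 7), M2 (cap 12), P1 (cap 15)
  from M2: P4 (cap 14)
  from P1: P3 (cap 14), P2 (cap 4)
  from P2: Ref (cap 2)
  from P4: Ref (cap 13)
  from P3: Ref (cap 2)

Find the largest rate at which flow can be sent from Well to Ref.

17

Augment Well→M1→P3→Ref: bottleneck 2, flow now 2.
Augment Well→P5→M2→P4→Ref: bottleneck 9, flow now 11.
Augment Well→P5→P1→P2→Ref: bottleneck 2, flow now 13.
Augment Well→M3→M2→P4→Ref: bottleneck 4, flow now 17.
No augmenting path remains; maximum flow = 17.
In the residual graph, reachable from Well: {Well, P5, M1, M3, M2, P1, P2, P4, P3}.
Min-cut edges: P2→Ref (2), P4→Ref (13), P3→Ref (2); capacity 2 + 13 + 2 = 17.
This cut is saturated, so no flow can exceed 17.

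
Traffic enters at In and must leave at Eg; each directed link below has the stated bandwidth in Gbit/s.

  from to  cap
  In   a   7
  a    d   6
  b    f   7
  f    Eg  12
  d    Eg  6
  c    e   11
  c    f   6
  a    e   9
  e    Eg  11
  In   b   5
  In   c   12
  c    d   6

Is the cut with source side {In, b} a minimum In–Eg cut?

Given cut capacity: 7 + 12 + 7 = 26.
Augment In→a→d→Eg: bottleneck 6, flow now 6.
Augment In→a→e→Eg: bottleneck 1, flow now 7.
Augment In→b→f→Eg: bottleneck 5, flow now 12.
Augment In→c→e→Eg: bottleneck 10, flow now 22.
Augment In→c→f→Eg: bottleneck 2, flow now 24.
No augmenting path remains; maximum flow = 24.
In the residual graph, reachable from In: {In}.
Min-cut edges: In→a (7), In→b (5), In→c (12); capacity 7 + 5 + 12 = 24.
Cut capacity 26 exceeds the max flow 24, so it is not minimum.

No — its capacity is 26, but the minimum cut has capacity 24.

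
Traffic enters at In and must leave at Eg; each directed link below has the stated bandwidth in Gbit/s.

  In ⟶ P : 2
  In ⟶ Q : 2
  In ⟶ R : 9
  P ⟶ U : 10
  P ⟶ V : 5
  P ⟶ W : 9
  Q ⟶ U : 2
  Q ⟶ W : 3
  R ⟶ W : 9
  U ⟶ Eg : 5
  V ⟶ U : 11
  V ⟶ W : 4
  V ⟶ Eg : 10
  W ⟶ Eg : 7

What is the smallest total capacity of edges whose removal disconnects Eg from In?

11

Augment In→P→U→Eg: bottleneck 2, flow now 2.
Augment In→Q→U→Eg: bottleneck 2, flow now 4.
Augment In→R→W→Eg: bottleneck 7, flow now 11.
No augmenting path remains; maximum flow = 11.
By max-flow min-cut, the minimum cut capacity equals the max flow.
In the residual graph, reachable from In: {In, R, W}.
Min-cut edges: In→P (2), In→Q (2), W→Eg (7); capacity 2 + 2 + 7 = 11.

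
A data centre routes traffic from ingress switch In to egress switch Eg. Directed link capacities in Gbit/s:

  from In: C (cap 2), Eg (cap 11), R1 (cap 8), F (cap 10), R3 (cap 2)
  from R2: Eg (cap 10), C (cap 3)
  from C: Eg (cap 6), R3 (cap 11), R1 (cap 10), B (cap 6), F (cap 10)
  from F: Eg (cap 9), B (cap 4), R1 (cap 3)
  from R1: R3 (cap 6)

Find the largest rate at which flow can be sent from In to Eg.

Augment In→Eg: bottleneck 11, flow now 11.
Augment In→C→Eg: bottleneck 2, flow now 13.
Augment In→F→Eg: bottleneck 9, flow now 22.
No augmenting path remains; maximum flow = 22.
In the residual graph, reachable from In: {In, F, R1, R3, B}.
Min-cut edges: In→C (2), In→Eg (11), F→Eg (9); capacity 2 + 11 + 9 = 22.
This cut is saturated, so no flow can exceed 22.

22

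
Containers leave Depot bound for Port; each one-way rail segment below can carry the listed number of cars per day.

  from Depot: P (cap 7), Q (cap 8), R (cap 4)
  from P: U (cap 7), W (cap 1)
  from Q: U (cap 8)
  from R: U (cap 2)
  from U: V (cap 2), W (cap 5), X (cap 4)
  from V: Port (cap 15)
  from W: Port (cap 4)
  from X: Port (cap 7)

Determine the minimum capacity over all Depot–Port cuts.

Augment Depot→P→W→Port: bottleneck 1, flow now 1.
Augment Depot→P→U→V→Port: bottleneck 2, flow now 3.
Augment Depot→P→U→W→Port: bottleneck 3, flow now 6.
Augment Depot→P→U→X→Port: bottleneck 1, flow now 7.
Augment Depot→Q→U→X→Port: bottleneck 3, flow now 10.
No augmenting path remains; maximum flow = 10.
By max-flow min-cut, the minimum cut capacity equals the max flow.
In the residual graph, reachable from Depot: {Depot, P, Q, R, U, W}.
Min-cut edges: U→V (2), U→X (4), W→Port (4); capacity 2 + 4 + 4 = 10.

10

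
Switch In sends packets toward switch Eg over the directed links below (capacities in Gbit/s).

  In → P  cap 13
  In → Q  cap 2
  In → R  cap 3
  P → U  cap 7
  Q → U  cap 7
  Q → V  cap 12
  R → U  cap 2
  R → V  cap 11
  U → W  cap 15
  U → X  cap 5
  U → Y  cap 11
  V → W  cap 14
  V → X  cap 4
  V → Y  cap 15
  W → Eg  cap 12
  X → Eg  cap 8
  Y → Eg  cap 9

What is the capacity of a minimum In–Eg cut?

Augment In→P→U→W→Eg: bottleneck 7, flow now 7.
Augment In→Q→U→W→Eg: bottleneck 2, flow now 9.
Augment In→R→U→W→Eg: bottleneck 2, flow now 11.
Augment In→R→V→W→Eg: bottleneck 1, flow now 12.
No augmenting path remains; maximum flow = 12.
By max-flow min-cut, the minimum cut capacity equals the max flow.
In the residual graph, reachable from In: {In, P}.
Min-cut edges: In→Q (2), In→R (3), P→U (7); capacity 2 + 3 + 7 = 12.

12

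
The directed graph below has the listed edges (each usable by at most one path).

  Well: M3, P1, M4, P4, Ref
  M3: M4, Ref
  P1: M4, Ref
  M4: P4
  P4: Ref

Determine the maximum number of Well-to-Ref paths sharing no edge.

4

Assign every edge capacity 1; by Menger, the answer equals the max flow.
Path Well→Ref (+1); total 1.
Path Well→M3→Ref (+1); total 2.
Path Well→P1→Ref (+1); total 3.
Path Well→P4→Ref (+1); total 4.
No residual Well→Ref path; max flow = 4.
Certifying cut of size 4: {P4→Ref, Well→M3, Well→P1, Well→Ref}.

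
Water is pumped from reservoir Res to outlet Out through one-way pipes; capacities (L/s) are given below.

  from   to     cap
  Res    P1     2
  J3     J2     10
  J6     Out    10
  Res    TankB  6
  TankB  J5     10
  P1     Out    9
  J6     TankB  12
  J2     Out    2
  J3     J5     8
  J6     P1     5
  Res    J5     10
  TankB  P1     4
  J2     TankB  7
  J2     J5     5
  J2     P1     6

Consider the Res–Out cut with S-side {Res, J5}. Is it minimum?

No — its capacity is 8, but the minimum cut has capacity 6.

Given cut capacity: 6 + 2 = 8.
Augment Res→P1→Out: bottleneck 2, flow now 2.
Augment Res→TankB→P1→Out: bottleneck 4, flow now 6.
No augmenting path remains; maximum flow = 6.
In the residual graph, reachable from Res: {Res, TankB, J5}.
Min-cut edges: Res→P1 (2), TankB→P1 (4); capacity 2 + 4 = 6.
Cut capacity 8 exceeds the max flow 6, so it is not minimum.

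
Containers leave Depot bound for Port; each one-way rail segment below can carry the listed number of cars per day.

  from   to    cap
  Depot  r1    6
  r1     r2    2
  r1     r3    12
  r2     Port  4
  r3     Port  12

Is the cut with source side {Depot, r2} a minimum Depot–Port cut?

No — its capacity is 10, but the minimum cut has capacity 6.

Given cut capacity: 6 + 4 = 10.
Augment Depot→r1→r2→Port: bottleneck 2, flow now 2.
Augment Depot→r1→r3→Port: bottleneck 4, flow now 6.
No augmenting path remains; maximum flow = 6.
In the residual graph, reachable from Depot: {Depot}.
Min-cut edges: Depot→r1 (6); capacity 6 = 6.
Cut capacity 10 exceeds the max flow 6, so it is not minimum.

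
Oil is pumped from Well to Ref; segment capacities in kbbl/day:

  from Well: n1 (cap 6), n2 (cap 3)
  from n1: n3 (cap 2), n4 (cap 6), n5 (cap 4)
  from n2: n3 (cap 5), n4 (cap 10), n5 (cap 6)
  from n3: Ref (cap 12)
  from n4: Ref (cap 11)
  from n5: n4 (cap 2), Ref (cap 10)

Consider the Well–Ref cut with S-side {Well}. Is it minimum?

Yes — it is a minimum cut (capacity 9).

Given cut capacity: 6 + 3 = 9.
Augment Well→n1→n3→Ref: bottleneck 2, flow now 2.
Augment Well→n1→n4→Ref: bottleneck 4, flow now 6.
Augment Well→n2→n3→Ref: bottleneck 3, flow now 9.
No augmenting path remains; maximum flow = 9.
Cut capacity 9 equals the max flow, so it is a minimum cut.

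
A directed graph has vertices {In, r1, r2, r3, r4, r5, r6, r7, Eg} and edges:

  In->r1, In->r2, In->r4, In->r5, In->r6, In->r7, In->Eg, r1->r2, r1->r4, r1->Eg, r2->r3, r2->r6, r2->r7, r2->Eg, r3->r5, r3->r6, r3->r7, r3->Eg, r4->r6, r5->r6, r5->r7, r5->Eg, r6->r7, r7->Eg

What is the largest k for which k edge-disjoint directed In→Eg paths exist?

5

Assign every edge capacity 1; by Menger, the answer equals the max flow.
Path In→Eg (+1); total 1.
Path In→r1→Eg (+1); total 2.
Path In→r2→Eg (+1); total 3.
Path In→r5→Eg (+1); total 4.
Path In→r7→Eg (+1); total 5.
No residual In→Eg path; max flow = 5.
Certifying cut of size 5: {In→Eg, In→r1, In→r2, In→r5, r7→Eg}.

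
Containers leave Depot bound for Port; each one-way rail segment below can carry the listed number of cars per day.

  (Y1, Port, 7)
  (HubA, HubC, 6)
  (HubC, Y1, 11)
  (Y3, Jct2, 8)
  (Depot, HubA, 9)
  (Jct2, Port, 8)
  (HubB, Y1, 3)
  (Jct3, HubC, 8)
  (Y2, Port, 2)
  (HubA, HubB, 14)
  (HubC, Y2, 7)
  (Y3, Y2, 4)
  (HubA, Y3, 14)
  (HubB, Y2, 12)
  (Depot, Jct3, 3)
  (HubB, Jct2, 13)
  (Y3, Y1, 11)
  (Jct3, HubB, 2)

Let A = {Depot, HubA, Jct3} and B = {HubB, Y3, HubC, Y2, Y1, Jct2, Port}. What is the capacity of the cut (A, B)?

Edges leaving {Depot, HubA, Jct3}: HubA→HubB (14), HubA→Y3 (14), HubA→HubC (6), Jct3→HubB (2), Jct3→HubC (8).
Cut capacity = 14 + 14 + 6 + 2 + 8 = 44.

44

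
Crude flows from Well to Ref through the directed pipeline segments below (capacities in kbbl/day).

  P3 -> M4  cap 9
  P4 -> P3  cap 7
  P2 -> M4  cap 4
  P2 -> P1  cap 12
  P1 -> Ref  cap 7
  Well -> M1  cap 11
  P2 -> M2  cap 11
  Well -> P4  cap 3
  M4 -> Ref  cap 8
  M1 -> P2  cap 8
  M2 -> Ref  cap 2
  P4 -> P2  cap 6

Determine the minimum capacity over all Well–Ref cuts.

Augment Well→P4→P3→M4→Ref: bottleneck 3, flow now 3.
Augment Well→M1→P2→M2→Ref: bottleneck 2, flow now 5.
Augment Well→M1→P2→M4→Ref: bottleneck 4, flow now 9.
Augment Well→M1→P2→P1→Ref: bottleneck 2, flow now 11.
No augmenting path remains; maximum flow = 11.
By max-flow min-cut, the minimum cut capacity equals the max flow.
In the residual graph, reachable from Well: {Well, M1}.
Min-cut edges: Well→P4 (3), M1→P2 (8); capacity 3 + 8 = 11.

11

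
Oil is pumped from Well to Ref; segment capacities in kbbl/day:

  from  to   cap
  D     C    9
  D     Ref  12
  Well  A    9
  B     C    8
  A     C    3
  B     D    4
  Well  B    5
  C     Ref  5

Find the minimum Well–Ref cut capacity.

Augment Well→A→C→Ref: bottleneck 3, flow now 3.
Augment Well→B→C→Ref: bottleneck 2, flow now 5.
Augment Well→B→D→Ref: bottleneck 3, flow now 8.
No augmenting path remains; maximum flow = 8.
By max-flow min-cut, the minimum cut capacity equals the max flow.
In the residual graph, reachable from Well: {Well, A}.
Min-cut edges: Well→B (5), A→C (3); capacity 5 + 3 = 8.

8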